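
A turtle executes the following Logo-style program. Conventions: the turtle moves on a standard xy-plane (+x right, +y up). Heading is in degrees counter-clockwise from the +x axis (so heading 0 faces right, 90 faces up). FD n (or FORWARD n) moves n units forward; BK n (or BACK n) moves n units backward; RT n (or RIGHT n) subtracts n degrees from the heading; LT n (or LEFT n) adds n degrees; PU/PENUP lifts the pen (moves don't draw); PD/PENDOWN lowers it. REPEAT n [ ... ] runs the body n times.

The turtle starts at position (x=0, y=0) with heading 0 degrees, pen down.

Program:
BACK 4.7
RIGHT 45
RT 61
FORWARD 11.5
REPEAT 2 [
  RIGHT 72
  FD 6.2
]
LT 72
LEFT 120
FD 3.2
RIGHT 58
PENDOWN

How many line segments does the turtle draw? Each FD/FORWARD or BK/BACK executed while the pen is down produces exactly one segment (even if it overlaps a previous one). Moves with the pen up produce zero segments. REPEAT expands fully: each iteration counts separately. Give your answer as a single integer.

Answer: 5

Derivation:
Executing turtle program step by step:
Start: pos=(0,0), heading=0, pen down
BK 4.7: (0,0) -> (-4.7,0) [heading=0, draw]
RT 45: heading 0 -> 315
RT 61: heading 315 -> 254
FD 11.5: (-4.7,0) -> (-7.87,-11.055) [heading=254, draw]
REPEAT 2 [
  -- iteration 1/2 --
  RT 72: heading 254 -> 182
  FD 6.2: (-7.87,-11.055) -> (-14.066,-11.271) [heading=182, draw]
  -- iteration 2/2 --
  RT 72: heading 182 -> 110
  FD 6.2: (-14.066,-11.271) -> (-16.187,-5.445) [heading=110, draw]
]
LT 72: heading 110 -> 182
LT 120: heading 182 -> 302
FD 3.2: (-16.187,-5.445) -> (-14.491,-8.159) [heading=302, draw]
RT 58: heading 302 -> 244
PD: pen down
Final: pos=(-14.491,-8.159), heading=244, 5 segment(s) drawn
Segments drawn: 5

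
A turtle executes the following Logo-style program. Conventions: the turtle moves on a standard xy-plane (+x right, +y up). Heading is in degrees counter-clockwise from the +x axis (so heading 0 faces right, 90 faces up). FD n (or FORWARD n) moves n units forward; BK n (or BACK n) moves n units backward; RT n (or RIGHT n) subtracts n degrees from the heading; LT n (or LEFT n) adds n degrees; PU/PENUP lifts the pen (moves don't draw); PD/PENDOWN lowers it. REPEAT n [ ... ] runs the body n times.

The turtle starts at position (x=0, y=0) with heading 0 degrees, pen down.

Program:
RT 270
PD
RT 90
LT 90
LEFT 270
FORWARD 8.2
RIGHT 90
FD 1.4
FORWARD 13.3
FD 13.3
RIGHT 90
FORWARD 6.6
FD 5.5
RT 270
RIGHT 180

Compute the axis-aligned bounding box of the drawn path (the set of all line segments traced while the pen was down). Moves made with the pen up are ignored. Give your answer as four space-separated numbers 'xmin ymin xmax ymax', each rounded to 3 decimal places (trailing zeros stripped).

Answer: -3.9 -28 8.2 0

Derivation:
Executing turtle program step by step:
Start: pos=(0,0), heading=0, pen down
RT 270: heading 0 -> 90
PD: pen down
RT 90: heading 90 -> 0
LT 90: heading 0 -> 90
LT 270: heading 90 -> 0
FD 8.2: (0,0) -> (8.2,0) [heading=0, draw]
RT 90: heading 0 -> 270
FD 1.4: (8.2,0) -> (8.2,-1.4) [heading=270, draw]
FD 13.3: (8.2,-1.4) -> (8.2,-14.7) [heading=270, draw]
FD 13.3: (8.2,-14.7) -> (8.2,-28) [heading=270, draw]
RT 90: heading 270 -> 180
FD 6.6: (8.2,-28) -> (1.6,-28) [heading=180, draw]
FD 5.5: (1.6,-28) -> (-3.9,-28) [heading=180, draw]
RT 270: heading 180 -> 270
RT 180: heading 270 -> 90
Final: pos=(-3.9,-28), heading=90, 6 segment(s) drawn

Segment endpoints: x in {-3.9, 0, 1.6, 8.2}, y in {-28, -14.7, -1.4, 0}
xmin=-3.9, ymin=-28, xmax=8.2, ymax=0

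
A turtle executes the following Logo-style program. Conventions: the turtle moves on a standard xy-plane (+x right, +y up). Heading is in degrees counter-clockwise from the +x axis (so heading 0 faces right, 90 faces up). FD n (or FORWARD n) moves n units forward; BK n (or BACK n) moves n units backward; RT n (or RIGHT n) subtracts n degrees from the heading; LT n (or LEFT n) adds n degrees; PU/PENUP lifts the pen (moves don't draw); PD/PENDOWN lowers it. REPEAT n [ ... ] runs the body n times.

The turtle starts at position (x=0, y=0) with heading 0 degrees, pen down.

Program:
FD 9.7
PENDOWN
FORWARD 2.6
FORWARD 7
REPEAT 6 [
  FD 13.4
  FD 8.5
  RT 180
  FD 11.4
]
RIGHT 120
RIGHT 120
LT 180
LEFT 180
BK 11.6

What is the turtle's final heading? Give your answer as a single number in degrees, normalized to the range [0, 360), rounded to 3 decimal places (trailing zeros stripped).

Answer: 120

Derivation:
Executing turtle program step by step:
Start: pos=(0,0), heading=0, pen down
FD 9.7: (0,0) -> (9.7,0) [heading=0, draw]
PD: pen down
FD 2.6: (9.7,0) -> (12.3,0) [heading=0, draw]
FD 7: (12.3,0) -> (19.3,0) [heading=0, draw]
REPEAT 6 [
  -- iteration 1/6 --
  FD 13.4: (19.3,0) -> (32.7,0) [heading=0, draw]
  FD 8.5: (32.7,0) -> (41.2,0) [heading=0, draw]
  RT 180: heading 0 -> 180
  FD 11.4: (41.2,0) -> (29.8,0) [heading=180, draw]
  -- iteration 2/6 --
  FD 13.4: (29.8,0) -> (16.4,0) [heading=180, draw]
  FD 8.5: (16.4,0) -> (7.9,0) [heading=180, draw]
  RT 180: heading 180 -> 0
  FD 11.4: (7.9,0) -> (19.3,0) [heading=0, draw]
  -- iteration 3/6 --
  FD 13.4: (19.3,0) -> (32.7,0) [heading=0, draw]
  FD 8.5: (32.7,0) -> (41.2,0) [heading=0, draw]
  RT 180: heading 0 -> 180
  FD 11.4: (41.2,0) -> (29.8,0) [heading=180, draw]
  -- iteration 4/6 --
  FD 13.4: (29.8,0) -> (16.4,0) [heading=180, draw]
  FD 8.5: (16.4,0) -> (7.9,0) [heading=180, draw]
  RT 180: heading 180 -> 0
  FD 11.4: (7.9,0) -> (19.3,0) [heading=0, draw]
  -- iteration 5/6 --
  FD 13.4: (19.3,0) -> (32.7,0) [heading=0, draw]
  FD 8.5: (32.7,0) -> (41.2,0) [heading=0, draw]
  RT 180: heading 0 -> 180
  FD 11.4: (41.2,0) -> (29.8,0) [heading=180, draw]
  -- iteration 6/6 --
  FD 13.4: (29.8,0) -> (16.4,0) [heading=180, draw]
  FD 8.5: (16.4,0) -> (7.9,0) [heading=180, draw]
  RT 180: heading 180 -> 0
  FD 11.4: (7.9,0) -> (19.3,0) [heading=0, draw]
]
RT 120: heading 0 -> 240
RT 120: heading 240 -> 120
LT 180: heading 120 -> 300
LT 180: heading 300 -> 120
BK 11.6: (19.3,0) -> (25.1,-10.046) [heading=120, draw]
Final: pos=(25.1,-10.046), heading=120, 22 segment(s) drawn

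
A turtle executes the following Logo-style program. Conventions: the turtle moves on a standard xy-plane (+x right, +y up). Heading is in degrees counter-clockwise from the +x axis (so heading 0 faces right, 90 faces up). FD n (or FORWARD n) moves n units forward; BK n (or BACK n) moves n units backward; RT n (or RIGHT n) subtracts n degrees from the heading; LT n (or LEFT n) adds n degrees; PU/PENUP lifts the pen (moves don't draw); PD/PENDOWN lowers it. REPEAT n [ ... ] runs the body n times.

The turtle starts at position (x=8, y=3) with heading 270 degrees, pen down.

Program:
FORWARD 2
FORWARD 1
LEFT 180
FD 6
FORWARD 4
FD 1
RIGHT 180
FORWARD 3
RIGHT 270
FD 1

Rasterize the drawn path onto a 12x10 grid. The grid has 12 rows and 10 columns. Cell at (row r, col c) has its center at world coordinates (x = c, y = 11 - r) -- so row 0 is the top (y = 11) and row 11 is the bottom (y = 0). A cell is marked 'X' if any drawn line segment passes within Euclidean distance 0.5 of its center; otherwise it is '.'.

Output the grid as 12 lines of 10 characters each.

Answer: ........X.
........X.
........X.
........XX
........X.
........X.
........X.
........X.
........X.
........X.
........X.
........X.

Derivation:
Segment 0: (8,3) -> (8,1)
Segment 1: (8,1) -> (8,0)
Segment 2: (8,0) -> (8,6)
Segment 3: (8,6) -> (8,10)
Segment 4: (8,10) -> (8,11)
Segment 5: (8,11) -> (8,8)
Segment 6: (8,8) -> (9,8)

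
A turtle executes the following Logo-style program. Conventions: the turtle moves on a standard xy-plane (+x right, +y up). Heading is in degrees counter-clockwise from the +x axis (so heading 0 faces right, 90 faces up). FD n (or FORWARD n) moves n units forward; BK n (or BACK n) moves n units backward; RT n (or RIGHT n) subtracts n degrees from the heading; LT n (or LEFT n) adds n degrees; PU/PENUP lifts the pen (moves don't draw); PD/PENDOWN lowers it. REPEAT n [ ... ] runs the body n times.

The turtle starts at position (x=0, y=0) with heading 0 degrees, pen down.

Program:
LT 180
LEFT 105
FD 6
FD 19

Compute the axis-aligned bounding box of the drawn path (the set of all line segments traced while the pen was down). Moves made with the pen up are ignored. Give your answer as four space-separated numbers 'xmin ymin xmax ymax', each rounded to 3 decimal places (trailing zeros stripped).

Answer: 0 -24.148 6.47 0

Derivation:
Executing turtle program step by step:
Start: pos=(0,0), heading=0, pen down
LT 180: heading 0 -> 180
LT 105: heading 180 -> 285
FD 6: (0,0) -> (1.553,-5.796) [heading=285, draw]
FD 19: (1.553,-5.796) -> (6.47,-24.148) [heading=285, draw]
Final: pos=(6.47,-24.148), heading=285, 2 segment(s) drawn

Segment endpoints: x in {0, 1.553, 6.47}, y in {-24.148, -5.796, 0}
xmin=0, ymin=-24.148, xmax=6.47, ymax=0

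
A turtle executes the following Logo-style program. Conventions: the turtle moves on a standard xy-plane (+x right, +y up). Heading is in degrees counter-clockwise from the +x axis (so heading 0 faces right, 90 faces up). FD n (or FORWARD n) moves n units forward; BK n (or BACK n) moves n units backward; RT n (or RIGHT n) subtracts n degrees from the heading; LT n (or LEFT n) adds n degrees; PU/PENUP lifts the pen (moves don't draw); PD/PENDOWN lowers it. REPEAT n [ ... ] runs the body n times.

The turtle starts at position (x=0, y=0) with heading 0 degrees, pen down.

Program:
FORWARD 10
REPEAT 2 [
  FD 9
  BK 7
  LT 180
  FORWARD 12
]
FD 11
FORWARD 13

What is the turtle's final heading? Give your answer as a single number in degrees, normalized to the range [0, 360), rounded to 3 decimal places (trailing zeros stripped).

Answer: 0

Derivation:
Executing turtle program step by step:
Start: pos=(0,0), heading=0, pen down
FD 10: (0,0) -> (10,0) [heading=0, draw]
REPEAT 2 [
  -- iteration 1/2 --
  FD 9: (10,0) -> (19,0) [heading=0, draw]
  BK 7: (19,0) -> (12,0) [heading=0, draw]
  LT 180: heading 0 -> 180
  FD 12: (12,0) -> (0,0) [heading=180, draw]
  -- iteration 2/2 --
  FD 9: (0,0) -> (-9,0) [heading=180, draw]
  BK 7: (-9,0) -> (-2,0) [heading=180, draw]
  LT 180: heading 180 -> 0
  FD 12: (-2,0) -> (10,0) [heading=0, draw]
]
FD 11: (10,0) -> (21,0) [heading=0, draw]
FD 13: (21,0) -> (34,0) [heading=0, draw]
Final: pos=(34,0), heading=0, 9 segment(s) drawn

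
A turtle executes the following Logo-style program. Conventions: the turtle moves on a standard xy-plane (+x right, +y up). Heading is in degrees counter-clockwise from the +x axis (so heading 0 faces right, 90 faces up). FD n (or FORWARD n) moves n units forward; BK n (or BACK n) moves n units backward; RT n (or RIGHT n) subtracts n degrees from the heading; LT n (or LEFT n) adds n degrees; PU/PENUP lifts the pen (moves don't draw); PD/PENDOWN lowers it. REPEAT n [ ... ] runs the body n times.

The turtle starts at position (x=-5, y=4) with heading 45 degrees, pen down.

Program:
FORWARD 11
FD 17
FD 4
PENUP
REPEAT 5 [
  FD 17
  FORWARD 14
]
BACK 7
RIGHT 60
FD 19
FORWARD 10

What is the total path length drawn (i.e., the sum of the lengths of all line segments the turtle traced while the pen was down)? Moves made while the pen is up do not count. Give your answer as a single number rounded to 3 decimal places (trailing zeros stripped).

Executing turtle program step by step:
Start: pos=(-5,4), heading=45, pen down
FD 11: (-5,4) -> (2.778,11.778) [heading=45, draw]
FD 17: (2.778,11.778) -> (14.799,23.799) [heading=45, draw]
FD 4: (14.799,23.799) -> (17.627,26.627) [heading=45, draw]
PU: pen up
REPEAT 5 [
  -- iteration 1/5 --
  FD 17: (17.627,26.627) -> (29.648,38.648) [heading=45, move]
  FD 14: (29.648,38.648) -> (39.548,48.548) [heading=45, move]
  -- iteration 2/5 --
  FD 17: (39.548,48.548) -> (51.569,60.569) [heading=45, move]
  FD 14: (51.569,60.569) -> (61.468,70.468) [heading=45, move]
  -- iteration 3/5 --
  FD 17: (61.468,70.468) -> (73.489,82.489) [heading=45, move]
  FD 14: (73.489,82.489) -> (83.388,92.388) [heading=45, move]
  -- iteration 4/5 --
  FD 17: (83.388,92.388) -> (95.409,104.409) [heading=45, move]
  FD 14: (95.409,104.409) -> (105.309,114.309) [heading=45, move]
  -- iteration 5/5 --
  FD 17: (105.309,114.309) -> (117.329,126.329) [heading=45, move]
  FD 14: (117.329,126.329) -> (127.229,136.229) [heading=45, move]
]
BK 7: (127.229,136.229) -> (122.279,131.279) [heading=45, move]
RT 60: heading 45 -> 345
FD 19: (122.279,131.279) -> (140.632,126.362) [heading=345, move]
FD 10: (140.632,126.362) -> (150.291,123.773) [heading=345, move]
Final: pos=(150.291,123.773), heading=345, 3 segment(s) drawn

Segment lengths:
  seg 1: (-5,4) -> (2.778,11.778), length = 11
  seg 2: (2.778,11.778) -> (14.799,23.799), length = 17
  seg 3: (14.799,23.799) -> (17.627,26.627), length = 4
Total = 32

Answer: 32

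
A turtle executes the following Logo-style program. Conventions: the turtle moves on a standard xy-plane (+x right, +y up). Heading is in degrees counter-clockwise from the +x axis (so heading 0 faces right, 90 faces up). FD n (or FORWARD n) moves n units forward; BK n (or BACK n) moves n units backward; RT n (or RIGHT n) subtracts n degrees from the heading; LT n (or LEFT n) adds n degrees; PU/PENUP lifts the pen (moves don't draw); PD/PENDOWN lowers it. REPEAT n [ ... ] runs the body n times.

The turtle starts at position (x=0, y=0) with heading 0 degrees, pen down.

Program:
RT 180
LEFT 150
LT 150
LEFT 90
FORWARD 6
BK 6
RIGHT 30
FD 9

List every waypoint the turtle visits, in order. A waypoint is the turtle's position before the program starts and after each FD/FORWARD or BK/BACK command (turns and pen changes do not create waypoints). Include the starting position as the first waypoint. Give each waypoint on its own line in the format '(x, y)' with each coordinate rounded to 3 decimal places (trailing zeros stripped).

Executing turtle program step by step:
Start: pos=(0,0), heading=0, pen down
RT 180: heading 0 -> 180
LT 150: heading 180 -> 330
LT 150: heading 330 -> 120
LT 90: heading 120 -> 210
FD 6: (0,0) -> (-5.196,-3) [heading=210, draw]
BK 6: (-5.196,-3) -> (0,0) [heading=210, draw]
RT 30: heading 210 -> 180
FD 9: (0,0) -> (-9,0) [heading=180, draw]
Final: pos=(-9,0), heading=180, 3 segment(s) drawn
Waypoints (4 total):
(0, 0)
(-5.196, -3)
(0, 0)
(-9, 0)

Answer: (0, 0)
(-5.196, -3)
(0, 0)
(-9, 0)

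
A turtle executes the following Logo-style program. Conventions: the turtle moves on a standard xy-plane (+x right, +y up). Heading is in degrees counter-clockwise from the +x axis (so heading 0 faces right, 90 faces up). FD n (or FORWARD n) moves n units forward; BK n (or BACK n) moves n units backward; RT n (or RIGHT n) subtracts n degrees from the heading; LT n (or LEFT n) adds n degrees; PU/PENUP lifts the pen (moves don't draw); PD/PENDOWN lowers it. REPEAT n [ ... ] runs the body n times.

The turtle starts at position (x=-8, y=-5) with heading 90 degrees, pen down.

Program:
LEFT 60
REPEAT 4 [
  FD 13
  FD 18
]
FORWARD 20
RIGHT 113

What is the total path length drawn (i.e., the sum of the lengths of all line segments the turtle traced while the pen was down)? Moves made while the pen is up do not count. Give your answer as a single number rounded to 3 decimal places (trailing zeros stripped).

Executing turtle program step by step:
Start: pos=(-8,-5), heading=90, pen down
LT 60: heading 90 -> 150
REPEAT 4 [
  -- iteration 1/4 --
  FD 13: (-8,-5) -> (-19.258,1.5) [heading=150, draw]
  FD 18: (-19.258,1.5) -> (-34.847,10.5) [heading=150, draw]
  -- iteration 2/4 --
  FD 13: (-34.847,10.5) -> (-46.105,17) [heading=150, draw]
  FD 18: (-46.105,17) -> (-61.694,26) [heading=150, draw]
  -- iteration 3/4 --
  FD 13: (-61.694,26) -> (-72.952,32.5) [heading=150, draw]
  FD 18: (-72.952,32.5) -> (-88.54,41.5) [heading=150, draw]
  -- iteration 4/4 --
  FD 13: (-88.54,41.5) -> (-99.799,48) [heading=150, draw]
  FD 18: (-99.799,48) -> (-115.387,57) [heading=150, draw]
]
FD 20: (-115.387,57) -> (-132.708,67) [heading=150, draw]
RT 113: heading 150 -> 37
Final: pos=(-132.708,67), heading=37, 9 segment(s) drawn

Segment lengths:
  seg 1: (-8,-5) -> (-19.258,1.5), length = 13
  seg 2: (-19.258,1.5) -> (-34.847,10.5), length = 18
  seg 3: (-34.847,10.5) -> (-46.105,17), length = 13
  seg 4: (-46.105,17) -> (-61.694,26), length = 18
  seg 5: (-61.694,26) -> (-72.952,32.5), length = 13
  seg 6: (-72.952,32.5) -> (-88.54,41.5), length = 18
  seg 7: (-88.54,41.5) -> (-99.799,48), length = 13
  seg 8: (-99.799,48) -> (-115.387,57), length = 18
  seg 9: (-115.387,57) -> (-132.708,67), length = 20
Total = 144

Answer: 144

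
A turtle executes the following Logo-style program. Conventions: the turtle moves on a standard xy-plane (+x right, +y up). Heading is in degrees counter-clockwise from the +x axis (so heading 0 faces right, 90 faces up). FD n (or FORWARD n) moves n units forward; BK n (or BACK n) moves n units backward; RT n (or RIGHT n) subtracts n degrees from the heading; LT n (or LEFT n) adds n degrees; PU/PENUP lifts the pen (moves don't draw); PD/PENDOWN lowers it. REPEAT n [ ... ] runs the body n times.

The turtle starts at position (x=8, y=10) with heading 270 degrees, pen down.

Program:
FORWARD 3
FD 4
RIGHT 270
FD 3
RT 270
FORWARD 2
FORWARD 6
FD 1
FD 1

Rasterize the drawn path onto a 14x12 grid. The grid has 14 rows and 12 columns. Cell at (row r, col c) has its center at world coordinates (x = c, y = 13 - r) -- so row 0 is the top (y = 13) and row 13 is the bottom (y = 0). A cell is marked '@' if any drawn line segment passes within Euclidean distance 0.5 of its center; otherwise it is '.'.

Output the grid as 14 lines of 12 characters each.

Segment 0: (8,10) -> (8,7)
Segment 1: (8,7) -> (8,3)
Segment 2: (8,3) -> (11,3)
Segment 3: (11,3) -> (11,5)
Segment 4: (11,5) -> (11,11)
Segment 5: (11,11) -> (11,12)
Segment 6: (11,12) -> (11,13)

Answer: ...........@
...........@
...........@
........@..@
........@..@
........@..@
........@..@
........@..@
........@..@
........@..@
........@@@@
............
............
............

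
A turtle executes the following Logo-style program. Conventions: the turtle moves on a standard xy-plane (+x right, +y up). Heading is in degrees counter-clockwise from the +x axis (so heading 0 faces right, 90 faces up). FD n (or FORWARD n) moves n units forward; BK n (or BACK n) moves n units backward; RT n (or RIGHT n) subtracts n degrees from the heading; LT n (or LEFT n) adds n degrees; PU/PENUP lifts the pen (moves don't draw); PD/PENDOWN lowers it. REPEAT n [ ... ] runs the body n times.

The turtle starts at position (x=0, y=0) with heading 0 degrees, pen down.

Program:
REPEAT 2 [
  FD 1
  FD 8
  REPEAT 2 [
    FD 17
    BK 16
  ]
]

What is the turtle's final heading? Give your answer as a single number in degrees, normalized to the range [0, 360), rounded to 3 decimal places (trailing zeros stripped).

Executing turtle program step by step:
Start: pos=(0,0), heading=0, pen down
REPEAT 2 [
  -- iteration 1/2 --
  FD 1: (0,0) -> (1,0) [heading=0, draw]
  FD 8: (1,0) -> (9,0) [heading=0, draw]
  REPEAT 2 [
    -- iteration 1/2 --
    FD 17: (9,0) -> (26,0) [heading=0, draw]
    BK 16: (26,0) -> (10,0) [heading=0, draw]
    -- iteration 2/2 --
    FD 17: (10,0) -> (27,0) [heading=0, draw]
    BK 16: (27,0) -> (11,0) [heading=0, draw]
  ]
  -- iteration 2/2 --
  FD 1: (11,0) -> (12,0) [heading=0, draw]
  FD 8: (12,0) -> (20,0) [heading=0, draw]
  REPEAT 2 [
    -- iteration 1/2 --
    FD 17: (20,0) -> (37,0) [heading=0, draw]
    BK 16: (37,0) -> (21,0) [heading=0, draw]
    -- iteration 2/2 --
    FD 17: (21,0) -> (38,0) [heading=0, draw]
    BK 16: (38,0) -> (22,0) [heading=0, draw]
  ]
]
Final: pos=(22,0), heading=0, 12 segment(s) drawn

Answer: 0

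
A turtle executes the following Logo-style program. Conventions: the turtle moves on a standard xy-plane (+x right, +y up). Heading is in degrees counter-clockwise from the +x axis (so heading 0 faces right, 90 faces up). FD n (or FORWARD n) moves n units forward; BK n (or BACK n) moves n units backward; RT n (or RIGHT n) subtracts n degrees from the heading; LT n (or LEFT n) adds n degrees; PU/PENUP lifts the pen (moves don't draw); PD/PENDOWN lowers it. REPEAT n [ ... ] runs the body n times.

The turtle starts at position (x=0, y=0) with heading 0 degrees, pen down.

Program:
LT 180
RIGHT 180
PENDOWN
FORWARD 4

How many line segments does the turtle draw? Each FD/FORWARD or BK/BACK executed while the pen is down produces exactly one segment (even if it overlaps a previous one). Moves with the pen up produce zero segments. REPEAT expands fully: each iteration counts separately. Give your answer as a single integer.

Answer: 1

Derivation:
Executing turtle program step by step:
Start: pos=(0,0), heading=0, pen down
LT 180: heading 0 -> 180
RT 180: heading 180 -> 0
PD: pen down
FD 4: (0,0) -> (4,0) [heading=0, draw]
Final: pos=(4,0), heading=0, 1 segment(s) drawn
Segments drawn: 1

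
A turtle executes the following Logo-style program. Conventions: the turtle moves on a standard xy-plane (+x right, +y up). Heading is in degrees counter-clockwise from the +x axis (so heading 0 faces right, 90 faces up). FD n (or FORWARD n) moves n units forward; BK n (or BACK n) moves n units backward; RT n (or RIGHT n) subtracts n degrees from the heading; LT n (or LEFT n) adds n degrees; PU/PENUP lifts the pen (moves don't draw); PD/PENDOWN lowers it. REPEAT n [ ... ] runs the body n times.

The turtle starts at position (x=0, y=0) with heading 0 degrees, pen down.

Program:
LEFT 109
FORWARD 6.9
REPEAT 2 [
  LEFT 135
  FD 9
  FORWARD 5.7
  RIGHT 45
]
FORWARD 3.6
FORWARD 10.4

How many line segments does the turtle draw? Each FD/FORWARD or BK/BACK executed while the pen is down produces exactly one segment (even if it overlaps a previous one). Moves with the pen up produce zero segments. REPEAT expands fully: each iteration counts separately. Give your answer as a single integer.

Answer: 7

Derivation:
Executing turtle program step by step:
Start: pos=(0,0), heading=0, pen down
LT 109: heading 0 -> 109
FD 6.9: (0,0) -> (-2.246,6.524) [heading=109, draw]
REPEAT 2 [
  -- iteration 1/2 --
  LT 135: heading 109 -> 244
  FD 9: (-2.246,6.524) -> (-6.192,-1.565) [heading=244, draw]
  FD 5.7: (-6.192,-1.565) -> (-8.69,-6.688) [heading=244, draw]
  RT 45: heading 244 -> 199
  -- iteration 2/2 --
  LT 135: heading 199 -> 334
  FD 9: (-8.69,-6.688) -> (-0.601,-10.634) [heading=334, draw]
  FD 5.7: (-0.601,-10.634) -> (4.522,-13.132) [heading=334, draw]
  RT 45: heading 334 -> 289
]
FD 3.6: (4.522,-13.132) -> (5.694,-16.536) [heading=289, draw]
FD 10.4: (5.694,-16.536) -> (9.08,-26.37) [heading=289, draw]
Final: pos=(9.08,-26.37), heading=289, 7 segment(s) drawn
Segments drawn: 7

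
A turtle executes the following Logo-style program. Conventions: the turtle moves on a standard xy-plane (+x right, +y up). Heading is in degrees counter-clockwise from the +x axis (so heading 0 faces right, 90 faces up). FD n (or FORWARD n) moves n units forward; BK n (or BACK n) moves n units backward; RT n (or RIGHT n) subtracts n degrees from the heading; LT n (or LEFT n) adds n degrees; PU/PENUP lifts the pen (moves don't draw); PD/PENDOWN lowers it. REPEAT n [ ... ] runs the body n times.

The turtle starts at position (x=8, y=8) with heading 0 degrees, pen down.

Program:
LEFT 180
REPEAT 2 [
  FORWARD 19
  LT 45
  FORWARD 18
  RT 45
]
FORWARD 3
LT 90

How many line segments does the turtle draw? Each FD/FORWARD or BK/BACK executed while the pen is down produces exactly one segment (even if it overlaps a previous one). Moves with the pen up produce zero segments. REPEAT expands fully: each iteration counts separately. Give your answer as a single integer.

Executing turtle program step by step:
Start: pos=(8,8), heading=0, pen down
LT 180: heading 0 -> 180
REPEAT 2 [
  -- iteration 1/2 --
  FD 19: (8,8) -> (-11,8) [heading=180, draw]
  LT 45: heading 180 -> 225
  FD 18: (-11,8) -> (-23.728,-4.728) [heading=225, draw]
  RT 45: heading 225 -> 180
  -- iteration 2/2 --
  FD 19: (-23.728,-4.728) -> (-42.728,-4.728) [heading=180, draw]
  LT 45: heading 180 -> 225
  FD 18: (-42.728,-4.728) -> (-55.456,-17.456) [heading=225, draw]
  RT 45: heading 225 -> 180
]
FD 3: (-55.456,-17.456) -> (-58.456,-17.456) [heading=180, draw]
LT 90: heading 180 -> 270
Final: pos=(-58.456,-17.456), heading=270, 5 segment(s) drawn
Segments drawn: 5

Answer: 5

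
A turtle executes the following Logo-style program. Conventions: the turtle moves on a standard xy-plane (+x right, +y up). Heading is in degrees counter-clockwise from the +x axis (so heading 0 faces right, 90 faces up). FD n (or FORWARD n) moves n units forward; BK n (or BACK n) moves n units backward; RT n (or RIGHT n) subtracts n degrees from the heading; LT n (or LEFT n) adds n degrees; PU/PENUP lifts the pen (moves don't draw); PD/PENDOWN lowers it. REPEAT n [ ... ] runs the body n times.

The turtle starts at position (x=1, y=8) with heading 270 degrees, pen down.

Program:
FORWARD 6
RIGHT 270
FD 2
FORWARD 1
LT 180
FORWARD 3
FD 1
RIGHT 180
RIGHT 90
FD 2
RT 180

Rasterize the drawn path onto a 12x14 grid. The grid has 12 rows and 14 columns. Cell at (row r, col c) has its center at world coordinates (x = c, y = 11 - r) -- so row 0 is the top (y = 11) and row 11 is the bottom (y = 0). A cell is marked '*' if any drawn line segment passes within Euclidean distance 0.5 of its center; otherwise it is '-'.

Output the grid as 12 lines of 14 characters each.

Answer: --------------
--------------
--------------
-*------------
-*------------
-*------------
-*------------
-*------------
-*------------
*****---------
*-------------
*-------------

Derivation:
Segment 0: (1,8) -> (1,2)
Segment 1: (1,2) -> (3,2)
Segment 2: (3,2) -> (4,2)
Segment 3: (4,2) -> (1,2)
Segment 4: (1,2) -> (-0,2)
Segment 5: (-0,2) -> (-0,0)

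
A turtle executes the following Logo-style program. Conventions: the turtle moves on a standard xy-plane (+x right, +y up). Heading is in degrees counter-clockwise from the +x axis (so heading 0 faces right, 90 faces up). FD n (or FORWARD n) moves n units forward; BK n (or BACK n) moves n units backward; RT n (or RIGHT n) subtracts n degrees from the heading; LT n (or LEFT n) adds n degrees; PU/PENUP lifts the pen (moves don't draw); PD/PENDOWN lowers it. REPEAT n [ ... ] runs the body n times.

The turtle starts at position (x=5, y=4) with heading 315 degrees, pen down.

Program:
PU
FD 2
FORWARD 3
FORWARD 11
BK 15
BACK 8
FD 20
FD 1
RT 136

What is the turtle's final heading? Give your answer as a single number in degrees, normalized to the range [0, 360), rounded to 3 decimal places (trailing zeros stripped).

Answer: 179

Derivation:
Executing turtle program step by step:
Start: pos=(5,4), heading=315, pen down
PU: pen up
FD 2: (5,4) -> (6.414,2.586) [heading=315, move]
FD 3: (6.414,2.586) -> (8.536,0.464) [heading=315, move]
FD 11: (8.536,0.464) -> (16.314,-7.314) [heading=315, move]
BK 15: (16.314,-7.314) -> (5.707,3.293) [heading=315, move]
BK 8: (5.707,3.293) -> (0.05,8.95) [heading=315, move]
FD 20: (0.05,8.95) -> (14.192,-5.192) [heading=315, move]
FD 1: (14.192,-5.192) -> (14.899,-5.899) [heading=315, move]
RT 136: heading 315 -> 179
Final: pos=(14.899,-5.899), heading=179, 0 segment(s) drawn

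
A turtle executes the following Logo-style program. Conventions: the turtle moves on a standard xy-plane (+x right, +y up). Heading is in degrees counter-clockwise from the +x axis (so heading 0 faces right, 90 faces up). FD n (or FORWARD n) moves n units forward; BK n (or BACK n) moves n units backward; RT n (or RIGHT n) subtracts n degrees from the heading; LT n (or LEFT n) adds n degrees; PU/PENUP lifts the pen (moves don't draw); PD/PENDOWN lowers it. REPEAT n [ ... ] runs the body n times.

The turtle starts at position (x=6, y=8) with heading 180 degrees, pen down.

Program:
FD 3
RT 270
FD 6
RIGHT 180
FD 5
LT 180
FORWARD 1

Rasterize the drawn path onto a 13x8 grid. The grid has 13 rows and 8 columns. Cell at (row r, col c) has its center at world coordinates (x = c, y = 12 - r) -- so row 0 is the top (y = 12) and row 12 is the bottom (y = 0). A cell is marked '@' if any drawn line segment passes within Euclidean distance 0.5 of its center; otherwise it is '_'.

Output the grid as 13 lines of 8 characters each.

Answer: ________
________
________
________
___@@@@_
___@____
___@____
___@____
___@____
___@____
___@____
________
________

Derivation:
Segment 0: (6,8) -> (3,8)
Segment 1: (3,8) -> (3,2)
Segment 2: (3,2) -> (3,7)
Segment 3: (3,7) -> (3,6)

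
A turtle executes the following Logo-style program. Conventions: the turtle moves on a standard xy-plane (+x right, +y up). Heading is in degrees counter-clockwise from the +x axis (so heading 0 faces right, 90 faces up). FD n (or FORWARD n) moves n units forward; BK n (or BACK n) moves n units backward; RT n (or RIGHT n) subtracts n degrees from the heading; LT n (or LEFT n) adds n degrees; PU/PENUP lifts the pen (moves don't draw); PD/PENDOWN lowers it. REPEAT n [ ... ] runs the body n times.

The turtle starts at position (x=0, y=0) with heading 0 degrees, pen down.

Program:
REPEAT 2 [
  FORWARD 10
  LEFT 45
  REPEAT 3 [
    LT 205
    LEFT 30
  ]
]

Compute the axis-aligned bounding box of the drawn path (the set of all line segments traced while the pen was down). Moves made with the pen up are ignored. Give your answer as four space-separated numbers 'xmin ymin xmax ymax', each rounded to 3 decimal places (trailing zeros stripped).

Answer: 0 0 18.66 5

Derivation:
Executing turtle program step by step:
Start: pos=(0,0), heading=0, pen down
REPEAT 2 [
  -- iteration 1/2 --
  FD 10: (0,0) -> (10,0) [heading=0, draw]
  LT 45: heading 0 -> 45
  REPEAT 3 [
    -- iteration 1/3 --
    LT 205: heading 45 -> 250
    LT 30: heading 250 -> 280
    -- iteration 2/3 --
    LT 205: heading 280 -> 125
    LT 30: heading 125 -> 155
    -- iteration 3/3 --
    LT 205: heading 155 -> 0
    LT 30: heading 0 -> 30
  ]
  -- iteration 2/2 --
  FD 10: (10,0) -> (18.66,5) [heading=30, draw]
  LT 45: heading 30 -> 75
  REPEAT 3 [
    -- iteration 1/3 --
    LT 205: heading 75 -> 280
    LT 30: heading 280 -> 310
    -- iteration 2/3 --
    LT 205: heading 310 -> 155
    LT 30: heading 155 -> 185
    -- iteration 3/3 --
    LT 205: heading 185 -> 30
    LT 30: heading 30 -> 60
  ]
]
Final: pos=(18.66,5), heading=60, 2 segment(s) drawn

Segment endpoints: x in {0, 10, 18.66}, y in {0, 5}
xmin=0, ymin=0, xmax=18.66, ymax=5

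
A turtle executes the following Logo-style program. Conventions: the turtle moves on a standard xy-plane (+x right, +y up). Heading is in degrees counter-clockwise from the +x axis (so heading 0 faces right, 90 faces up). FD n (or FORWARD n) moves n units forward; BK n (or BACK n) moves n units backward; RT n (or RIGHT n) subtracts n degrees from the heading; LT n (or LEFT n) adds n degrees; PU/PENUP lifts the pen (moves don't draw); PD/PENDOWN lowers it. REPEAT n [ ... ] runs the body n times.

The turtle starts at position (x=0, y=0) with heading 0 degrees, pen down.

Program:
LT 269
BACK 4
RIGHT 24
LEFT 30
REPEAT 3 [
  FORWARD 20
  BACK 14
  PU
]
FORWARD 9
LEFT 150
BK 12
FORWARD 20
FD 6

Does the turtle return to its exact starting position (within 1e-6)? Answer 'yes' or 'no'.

Answer: no

Derivation:
Executing turtle program step by step:
Start: pos=(0,0), heading=0, pen down
LT 269: heading 0 -> 269
BK 4: (0,0) -> (0.07,3.999) [heading=269, draw]
RT 24: heading 269 -> 245
LT 30: heading 245 -> 275
REPEAT 3 [
  -- iteration 1/3 --
  FD 20: (0.07,3.999) -> (1.813,-15.925) [heading=275, draw]
  BK 14: (1.813,-15.925) -> (0.593,-1.978) [heading=275, draw]
  PU: pen up
  -- iteration 2/3 --
  FD 20: (0.593,-1.978) -> (2.336,-21.902) [heading=275, move]
  BK 14: (2.336,-21.902) -> (1.116,-7.955) [heading=275, move]
  PU: pen up
  -- iteration 3/3 --
  FD 20: (1.116,-7.955) -> (2.859,-27.879) [heading=275, move]
  BK 14: (2.859,-27.879) -> (1.639,-13.932) [heading=275, move]
  PU: pen up
]
FD 9: (1.639,-13.932) -> (2.423,-22.898) [heading=275, move]
LT 150: heading 275 -> 65
BK 12: (2.423,-22.898) -> (-2.648,-33.774) [heading=65, move]
FD 20: (-2.648,-33.774) -> (5.804,-15.647) [heading=65, move]
FD 6: (5.804,-15.647) -> (8.34,-10.21) [heading=65, move]
Final: pos=(8.34,-10.21), heading=65, 3 segment(s) drawn

Start position: (0, 0)
Final position: (8.34, -10.21)
Distance = 13.183; >= 1e-6 -> NOT closed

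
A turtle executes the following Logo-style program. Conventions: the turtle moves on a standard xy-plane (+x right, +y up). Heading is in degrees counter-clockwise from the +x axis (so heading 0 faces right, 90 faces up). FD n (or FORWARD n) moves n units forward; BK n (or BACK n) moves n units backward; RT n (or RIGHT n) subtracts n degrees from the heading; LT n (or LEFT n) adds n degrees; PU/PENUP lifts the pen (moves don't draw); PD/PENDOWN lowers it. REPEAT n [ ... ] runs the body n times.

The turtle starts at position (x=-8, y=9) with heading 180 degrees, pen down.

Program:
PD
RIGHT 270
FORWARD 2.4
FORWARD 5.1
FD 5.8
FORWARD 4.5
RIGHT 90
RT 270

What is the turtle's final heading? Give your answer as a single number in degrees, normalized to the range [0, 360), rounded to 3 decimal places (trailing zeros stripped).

Executing turtle program step by step:
Start: pos=(-8,9), heading=180, pen down
PD: pen down
RT 270: heading 180 -> 270
FD 2.4: (-8,9) -> (-8,6.6) [heading=270, draw]
FD 5.1: (-8,6.6) -> (-8,1.5) [heading=270, draw]
FD 5.8: (-8,1.5) -> (-8,-4.3) [heading=270, draw]
FD 4.5: (-8,-4.3) -> (-8,-8.8) [heading=270, draw]
RT 90: heading 270 -> 180
RT 270: heading 180 -> 270
Final: pos=(-8,-8.8), heading=270, 4 segment(s) drawn

Answer: 270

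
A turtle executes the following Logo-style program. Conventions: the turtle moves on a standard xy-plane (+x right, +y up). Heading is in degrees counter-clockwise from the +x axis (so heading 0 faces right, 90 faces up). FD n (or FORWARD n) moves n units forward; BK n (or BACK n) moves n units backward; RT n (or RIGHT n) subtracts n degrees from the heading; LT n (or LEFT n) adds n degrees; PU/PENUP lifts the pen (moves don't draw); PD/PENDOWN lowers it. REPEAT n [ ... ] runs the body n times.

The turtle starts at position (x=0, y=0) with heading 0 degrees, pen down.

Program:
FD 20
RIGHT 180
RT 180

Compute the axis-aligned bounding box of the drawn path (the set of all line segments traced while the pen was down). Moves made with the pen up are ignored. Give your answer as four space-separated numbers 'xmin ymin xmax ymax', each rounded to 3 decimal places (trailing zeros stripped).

Answer: 0 0 20 0

Derivation:
Executing turtle program step by step:
Start: pos=(0,0), heading=0, pen down
FD 20: (0,0) -> (20,0) [heading=0, draw]
RT 180: heading 0 -> 180
RT 180: heading 180 -> 0
Final: pos=(20,0), heading=0, 1 segment(s) drawn

Segment endpoints: x in {0, 20}, y in {0}
xmin=0, ymin=0, xmax=20, ymax=0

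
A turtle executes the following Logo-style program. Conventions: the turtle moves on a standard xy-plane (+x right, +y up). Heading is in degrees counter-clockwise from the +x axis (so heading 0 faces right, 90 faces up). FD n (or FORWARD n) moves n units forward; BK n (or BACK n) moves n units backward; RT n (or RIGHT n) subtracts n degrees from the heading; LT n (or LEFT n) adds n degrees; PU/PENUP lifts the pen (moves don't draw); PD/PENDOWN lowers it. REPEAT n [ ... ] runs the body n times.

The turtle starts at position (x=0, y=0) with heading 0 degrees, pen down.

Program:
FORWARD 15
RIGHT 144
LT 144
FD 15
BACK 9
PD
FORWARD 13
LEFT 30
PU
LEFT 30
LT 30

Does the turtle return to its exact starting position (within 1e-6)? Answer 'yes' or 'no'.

Executing turtle program step by step:
Start: pos=(0,0), heading=0, pen down
FD 15: (0,0) -> (15,0) [heading=0, draw]
RT 144: heading 0 -> 216
LT 144: heading 216 -> 0
FD 15: (15,0) -> (30,0) [heading=0, draw]
BK 9: (30,0) -> (21,0) [heading=0, draw]
PD: pen down
FD 13: (21,0) -> (34,0) [heading=0, draw]
LT 30: heading 0 -> 30
PU: pen up
LT 30: heading 30 -> 60
LT 30: heading 60 -> 90
Final: pos=(34,0), heading=90, 4 segment(s) drawn

Start position: (0, 0)
Final position: (34, 0)
Distance = 34; >= 1e-6 -> NOT closed

Answer: no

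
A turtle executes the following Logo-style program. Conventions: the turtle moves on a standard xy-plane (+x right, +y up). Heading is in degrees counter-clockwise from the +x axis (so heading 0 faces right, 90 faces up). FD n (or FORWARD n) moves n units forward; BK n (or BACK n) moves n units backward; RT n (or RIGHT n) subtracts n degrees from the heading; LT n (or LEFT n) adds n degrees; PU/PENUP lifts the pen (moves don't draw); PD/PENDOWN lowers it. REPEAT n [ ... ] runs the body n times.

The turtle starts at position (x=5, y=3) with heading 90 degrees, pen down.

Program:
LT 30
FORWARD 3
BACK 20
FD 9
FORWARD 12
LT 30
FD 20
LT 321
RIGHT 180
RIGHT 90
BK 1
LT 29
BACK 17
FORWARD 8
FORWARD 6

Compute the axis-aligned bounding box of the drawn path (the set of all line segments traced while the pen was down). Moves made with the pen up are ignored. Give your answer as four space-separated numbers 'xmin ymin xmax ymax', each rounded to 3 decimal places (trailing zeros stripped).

Answer: -14.321 -11.722 13.5 29.845

Derivation:
Executing turtle program step by step:
Start: pos=(5,3), heading=90, pen down
LT 30: heading 90 -> 120
FD 3: (5,3) -> (3.5,5.598) [heading=120, draw]
BK 20: (3.5,5.598) -> (13.5,-11.722) [heading=120, draw]
FD 9: (13.5,-11.722) -> (9,-3.928) [heading=120, draw]
FD 12: (9,-3.928) -> (3,6.464) [heading=120, draw]
LT 30: heading 120 -> 150
FD 20: (3,6.464) -> (-14.321,16.464) [heading=150, draw]
LT 321: heading 150 -> 111
RT 180: heading 111 -> 291
RT 90: heading 291 -> 201
BK 1: (-14.321,16.464) -> (-13.387,16.822) [heading=201, draw]
LT 29: heading 201 -> 230
BK 17: (-13.387,16.822) -> (-2.46,29.845) [heading=230, draw]
FD 8: (-2.46,29.845) -> (-7.602,23.717) [heading=230, draw]
FD 6: (-7.602,23.717) -> (-11.459,19.121) [heading=230, draw]
Final: pos=(-11.459,19.121), heading=230, 9 segment(s) drawn

Segment endpoints: x in {-14.321, -13.387, -11.459, -7.602, -2.46, 3, 3.5, 5, 9, 13.5}, y in {-11.722, -3.928, 3, 5.598, 6.464, 16.464, 16.822, 19.121, 23.717, 29.845}
xmin=-14.321, ymin=-11.722, xmax=13.5, ymax=29.845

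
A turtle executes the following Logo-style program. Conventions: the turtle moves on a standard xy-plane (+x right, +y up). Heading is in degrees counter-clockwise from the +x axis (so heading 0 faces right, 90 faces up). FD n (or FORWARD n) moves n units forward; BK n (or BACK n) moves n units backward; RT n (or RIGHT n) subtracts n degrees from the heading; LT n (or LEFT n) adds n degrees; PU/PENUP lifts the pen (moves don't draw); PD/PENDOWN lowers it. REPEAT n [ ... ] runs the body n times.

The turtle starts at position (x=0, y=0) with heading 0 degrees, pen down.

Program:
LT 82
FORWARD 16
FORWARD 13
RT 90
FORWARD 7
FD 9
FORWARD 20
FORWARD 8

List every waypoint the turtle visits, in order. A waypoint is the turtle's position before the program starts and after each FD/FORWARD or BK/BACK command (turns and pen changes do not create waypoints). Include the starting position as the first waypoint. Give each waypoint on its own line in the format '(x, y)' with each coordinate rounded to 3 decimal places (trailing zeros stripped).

Answer: (0, 0)
(2.227, 15.844)
(4.036, 28.718)
(10.968, 27.744)
(19.88, 26.491)
(39.686, 23.708)
(47.608, 22.594)

Derivation:
Executing turtle program step by step:
Start: pos=(0,0), heading=0, pen down
LT 82: heading 0 -> 82
FD 16: (0,0) -> (2.227,15.844) [heading=82, draw]
FD 13: (2.227,15.844) -> (4.036,28.718) [heading=82, draw]
RT 90: heading 82 -> 352
FD 7: (4.036,28.718) -> (10.968,27.744) [heading=352, draw]
FD 9: (10.968,27.744) -> (19.88,26.491) [heading=352, draw]
FD 20: (19.88,26.491) -> (39.686,23.708) [heading=352, draw]
FD 8: (39.686,23.708) -> (47.608,22.594) [heading=352, draw]
Final: pos=(47.608,22.594), heading=352, 6 segment(s) drawn
Waypoints (7 total):
(0, 0)
(2.227, 15.844)
(4.036, 28.718)
(10.968, 27.744)
(19.88, 26.491)
(39.686, 23.708)
(47.608, 22.594)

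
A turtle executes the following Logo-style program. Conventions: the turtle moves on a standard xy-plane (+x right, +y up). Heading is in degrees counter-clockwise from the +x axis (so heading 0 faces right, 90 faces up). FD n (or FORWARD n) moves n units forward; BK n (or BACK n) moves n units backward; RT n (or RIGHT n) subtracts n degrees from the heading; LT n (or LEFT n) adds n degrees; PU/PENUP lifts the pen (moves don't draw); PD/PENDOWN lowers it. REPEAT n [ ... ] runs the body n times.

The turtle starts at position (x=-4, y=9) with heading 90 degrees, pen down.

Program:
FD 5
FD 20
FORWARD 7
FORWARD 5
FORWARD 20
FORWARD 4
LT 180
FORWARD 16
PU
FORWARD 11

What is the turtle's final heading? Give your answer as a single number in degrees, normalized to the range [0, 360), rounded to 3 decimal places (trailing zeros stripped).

Answer: 270

Derivation:
Executing turtle program step by step:
Start: pos=(-4,9), heading=90, pen down
FD 5: (-4,9) -> (-4,14) [heading=90, draw]
FD 20: (-4,14) -> (-4,34) [heading=90, draw]
FD 7: (-4,34) -> (-4,41) [heading=90, draw]
FD 5: (-4,41) -> (-4,46) [heading=90, draw]
FD 20: (-4,46) -> (-4,66) [heading=90, draw]
FD 4: (-4,66) -> (-4,70) [heading=90, draw]
LT 180: heading 90 -> 270
FD 16: (-4,70) -> (-4,54) [heading=270, draw]
PU: pen up
FD 11: (-4,54) -> (-4,43) [heading=270, move]
Final: pos=(-4,43), heading=270, 7 segment(s) drawn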